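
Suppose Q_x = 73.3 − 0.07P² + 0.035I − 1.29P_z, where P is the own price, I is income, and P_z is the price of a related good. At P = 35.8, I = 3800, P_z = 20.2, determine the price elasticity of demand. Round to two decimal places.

At the given point, Q_x = 73.3 − 0.07(35.8)² + 0.035(3800) − 1.29(20.2) = 73.3 − 89.7148 + 133 − 26.058 = 90.5272.
∂Q_x/∂P = −2·0.07·P = -5.012, so E_p = -5.012·(35.8/90.5272) ≈ -1.98.
|E_p| > 1: demand is elastic.

-1.98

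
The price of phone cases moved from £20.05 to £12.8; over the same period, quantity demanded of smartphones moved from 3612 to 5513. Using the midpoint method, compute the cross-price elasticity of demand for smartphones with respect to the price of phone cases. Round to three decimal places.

%ΔQ_x = (5513 − 3612)/[(3612+5513)/2] = 1901/4562.5 ≈ 0.4167.
%ΔP_y = (12.8 − 20.05)/[(20.05+12.8)/2] ≈ -0.4414.
E_xy = 0.4167/-0.4414 ≈ -0.944.
E_xy < 0, so smartphones and phone cases are complements.

-0.944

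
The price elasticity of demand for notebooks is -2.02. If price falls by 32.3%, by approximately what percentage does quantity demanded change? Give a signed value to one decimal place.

%ΔQ ≈ E × %ΔP = (-2.02) × (-32.3%) ≈ 65.2%.

65.2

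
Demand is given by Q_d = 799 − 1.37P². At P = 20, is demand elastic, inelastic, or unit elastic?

At P = 20, Q_d = 251.
dQ_d/dP = −2·1.37·P = −54.8.
Point elasticity E = (dQ_d/dP)·(P/Q_d) = -54.8 × 20/251 ≈ -4.367.
|E| ≈ 4.367 > 1, so demand is elastic.

elastic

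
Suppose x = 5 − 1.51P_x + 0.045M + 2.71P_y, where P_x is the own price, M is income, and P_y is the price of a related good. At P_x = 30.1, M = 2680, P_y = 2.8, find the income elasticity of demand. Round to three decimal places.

At the given point, x = 5 − 1.51(30.1) + 0.045(2680) + 2.71(2.8) = 5 − 45.451 + 120.6 + 7.588 = 87.737.
∂x/∂M = +0.045, so E_I = 0.045·(2680/87.737) ≈ 1.375.
E_I > 1: normal good (luxury).

1.375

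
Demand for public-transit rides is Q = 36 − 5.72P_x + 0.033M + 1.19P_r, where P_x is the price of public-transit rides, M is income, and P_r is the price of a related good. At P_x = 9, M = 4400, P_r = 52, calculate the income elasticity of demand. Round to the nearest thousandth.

0.758

At the given point, Q = 36 − 5.72(9) + 0.033(4400) + 1.19(52) = 36 − 51.48 + 145.2 + 61.88 = 191.6.
∂Q/∂M = +0.033, so E_I = 0.033·(4400/191.6) ≈ 0.758.
E_I ∈ (0,1): normal good (necessity).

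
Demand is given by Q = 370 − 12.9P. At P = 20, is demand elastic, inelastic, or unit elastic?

elastic

At P = 20, Q = 112.
dQ/dP = −12.9.
Point elasticity E = (dQ/dP)·(P/Q) = -12.9 × 20/112 ≈ -2.304.
|E| ≈ 2.304 > 1, so demand is elastic.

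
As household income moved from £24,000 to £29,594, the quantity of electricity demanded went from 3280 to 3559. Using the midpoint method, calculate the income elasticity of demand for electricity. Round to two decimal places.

0.39

%ΔQ = (3559 − 3280)/[(3280+3559)/2] = 279/3419.5 ≈ 0.0816.
%ΔY = (29,594 − 24,000)/[(24,000+29,594)/2] = 5594/26797 ≈ 0.2088.
E_I = %ΔQ/%ΔY ≈ 0.39.
E_I ∈ (0,1): normal good (necessity).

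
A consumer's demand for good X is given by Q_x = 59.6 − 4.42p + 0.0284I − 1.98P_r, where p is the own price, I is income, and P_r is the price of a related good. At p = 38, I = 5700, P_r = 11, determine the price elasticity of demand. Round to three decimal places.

Substituting, Q_x = 59.6 − 4.42(38) + 0.0284(5700) − 1.98(11) = 59.6 − 167.96 + 161.88 − 21.78 = 31.74.
∂Q_x/∂p = −4.42, so E_p = (−4.42)·(38/31.74) ≈ -5.292.
|E_p| > 1: demand is elastic.

-5.292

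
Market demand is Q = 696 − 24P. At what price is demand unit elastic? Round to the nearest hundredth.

For linear demand Q = a − bP, E = −bP/(a − bP). |E| = 1 ⇒ bP = a − bP ⇒ P = a/(2b).
P = 696/(2·24) = 14.50.

14.50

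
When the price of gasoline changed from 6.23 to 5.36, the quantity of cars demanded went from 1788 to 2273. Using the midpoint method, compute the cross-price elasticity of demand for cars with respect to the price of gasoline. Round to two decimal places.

-1.59

%ΔQ_x = (2273 − 1788)/[(1788+2273)/2] = 485/2030.5 ≈ 0.2389.
%ΔP_y = (5.36 − 6.23)/[(6.23+5.36)/2] ≈ -0.1501.
E_xy = 0.2389/-0.1501 ≈ -1.59.
E_xy < 0, so cars and gasoline are complements.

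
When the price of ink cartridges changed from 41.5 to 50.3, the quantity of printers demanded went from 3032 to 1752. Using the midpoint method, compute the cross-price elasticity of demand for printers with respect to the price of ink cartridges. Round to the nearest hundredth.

-2.79

%ΔQ_x = (1752 − 3032)/[(3032+1752)/2] = -1280/2392 ≈ -0.5351.
%ΔP_y = (50.3 − 41.5)/[(41.5+50.3)/2] ≈ 0.1917.
E_xy = -0.5351/0.1917 ≈ -2.79.
E_xy < 0, so printers and ink cartridges are complements.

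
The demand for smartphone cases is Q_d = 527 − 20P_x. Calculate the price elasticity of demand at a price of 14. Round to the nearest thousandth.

-1.134

At P_x = 14, Q_d = 247.
dQ_d/dP_x = −20.
Point elasticity E = (dQ_d/dP_x)·(P_x/Q_d) = -20 × 14/247 ≈ -1.134.
|E| > 1, so demand is elastic at this price.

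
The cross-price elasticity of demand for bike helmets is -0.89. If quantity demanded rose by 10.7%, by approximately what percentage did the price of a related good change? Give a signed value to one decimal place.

%ΔQ ≈ E × %ΔP_y ⇒ %ΔP_y = %ΔQ / E = (10.7%)/(-0.89) ≈ -12.0%.

-12.0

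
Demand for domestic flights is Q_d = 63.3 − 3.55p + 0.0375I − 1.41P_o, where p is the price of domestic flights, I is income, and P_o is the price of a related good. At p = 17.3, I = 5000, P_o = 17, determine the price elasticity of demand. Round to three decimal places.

-0.371

Substituting, Q_d = 63.3 − 3.55(17.3) + 0.0375(5000) − 1.41(17) = 63.3 − 61.415 + 187.5 − 23.97 = 165.415.
∂Q_d/∂p = −3.55, so E_p = (−3.55)·(17.3/165.415) ≈ -0.371.
|E_p| < 1: demand is inelastic.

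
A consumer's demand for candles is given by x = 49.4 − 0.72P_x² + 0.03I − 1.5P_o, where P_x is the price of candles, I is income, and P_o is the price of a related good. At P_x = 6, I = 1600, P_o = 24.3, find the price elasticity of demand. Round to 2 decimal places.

-1.48

At the given point, x = 49.4 − 0.72(6)² + 0.03(1600) − 1.5(24.3) = 49.4 − 25.92 + 48 − 36.45 = 35.03.
∂x/∂P_x = −2·0.72·P_x = -8.64, so E_p = -8.64·(6/35.03) ≈ -1.48.
|E_p| > 1: demand is elastic.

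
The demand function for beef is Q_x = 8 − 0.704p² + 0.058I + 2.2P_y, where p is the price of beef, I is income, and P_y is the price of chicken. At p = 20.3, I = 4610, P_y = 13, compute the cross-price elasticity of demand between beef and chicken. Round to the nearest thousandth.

First evaluate Q_x: 8 − 0.704(20.3)² + 0.058(4610) + 2.2(13) = 8 − 290.1114 + 267.38 + 28.6 = 13.8686.
∂Q_x/∂P_y = +2.2, so E_xy = 2.2·(13/13.8686) ≈ 2.062.
E_xy > 0: the goods are substitutes.

2.062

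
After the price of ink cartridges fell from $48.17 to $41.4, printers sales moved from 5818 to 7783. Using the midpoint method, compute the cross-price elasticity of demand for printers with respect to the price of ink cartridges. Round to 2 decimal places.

-1.91

%ΔQ_x = (7783 − 5818)/[(5818+7783)/2] = 1965/6800.5 ≈ 0.2889.
%ΔP_y = (41.4 − 48.17)/[(48.17+41.4)/2] ≈ -0.1512.
E_xy = 0.2889/-0.1512 ≈ -1.91.
E_xy < 0, so printers and ink cartridges are complements.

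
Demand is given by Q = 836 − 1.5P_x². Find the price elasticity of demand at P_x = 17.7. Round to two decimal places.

-2.57

At P_x = 17.7, Q = 366.065.
dQ/dP_x = −2·1.5·P_x = −53.1.
Point elasticity E = (dQ/dP_x)·(P_x/Q) = -53.1 × 17.7/366.065 ≈ -2.57.
|E| > 1, so demand is elastic at this price.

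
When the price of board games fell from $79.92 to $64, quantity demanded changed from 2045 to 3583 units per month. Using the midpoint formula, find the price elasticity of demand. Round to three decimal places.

%ΔQ = (3583 − 2045)/[(2045 + 3583)/2] = 1538/2814 ≈ 0.5466.
%Δp = (64 − 79.92)/[(79.92 + 64)/2] = -15.92/71.96 ≈ -0.2212.
Arc elasticity E = %ΔQ/%Δp ≈ 0.5466/-0.2212 ≈ -2.470.
|E| > 1: demand is elastic over this range.

-2.470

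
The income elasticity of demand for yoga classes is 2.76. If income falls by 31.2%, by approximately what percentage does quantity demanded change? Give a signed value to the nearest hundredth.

-86.11

%ΔQ ≈ E × %ΔI = (2.76) × (-31.2%) ≈ -86.11%.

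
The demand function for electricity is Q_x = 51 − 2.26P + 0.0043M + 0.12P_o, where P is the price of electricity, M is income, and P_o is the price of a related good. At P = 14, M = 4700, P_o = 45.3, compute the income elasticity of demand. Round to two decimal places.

At the given point, Q_x = 51 − 2.26(14) + 0.0043(4700) + 0.12(45.3) = 51 − 31.64 + 20.21 + 5.436 = 45.006.
∂Q_x/∂M = +0.0043, so E_I = 0.0043·(4700/45.006) ≈ 0.45.
E_I ∈ (0,1): normal good (necessity).

0.45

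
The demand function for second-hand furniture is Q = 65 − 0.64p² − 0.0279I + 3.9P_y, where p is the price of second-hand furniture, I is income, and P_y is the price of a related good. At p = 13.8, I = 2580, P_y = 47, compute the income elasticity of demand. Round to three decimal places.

-1.322

Evaluating quantity at (p, I, P_y) gives Q = 65 − 0.64(13.8)² − 0.0279(2580) + 3.9(47) = 65 − 121.8816 − 71.982 + 183.3 = 54.4364.
∂Q/∂I = −0.0279, so E_I = -0.0279·(2580/54.4364) ≈ -1.322.
E_I < 0: inferior good.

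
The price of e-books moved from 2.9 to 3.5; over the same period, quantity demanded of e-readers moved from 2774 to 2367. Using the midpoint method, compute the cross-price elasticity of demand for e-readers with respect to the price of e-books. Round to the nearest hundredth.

-0.84

%ΔQ_x = (2367 − 2774)/[(2774+2367)/2] = -407/2570.5 ≈ -0.1583.
%ΔP_y = (3.5 − 2.9)/[(2.9+3.5)/2] ≈ 0.1875.
E_xy = -0.1583/0.1875 ≈ -0.84.
E_xy < 0, so e-readers and e-books are complements.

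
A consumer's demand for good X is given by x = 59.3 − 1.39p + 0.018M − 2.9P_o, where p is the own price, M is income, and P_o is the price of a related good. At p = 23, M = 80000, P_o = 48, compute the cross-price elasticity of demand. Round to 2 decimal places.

-0.10

x = 59.3 − 1.39(23) + 0.018(80000) − 2.9(48) = 59.3 − 31.97 + 1440 − 139.2 = 1328.13.
∂x/∂P_o = −2.9, so E_xy = -2.9·(48/1328.13) ≈ -0.10.
E_xy < 0: the goods are complements.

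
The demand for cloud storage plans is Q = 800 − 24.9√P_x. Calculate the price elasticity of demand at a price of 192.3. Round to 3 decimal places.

At P_x = 192.3, Q = 454.706.
dQ/dP_x = −24.9/(2√P_x) = −24.9/(2·13.8672).
Point elasticity E = (dQ/dP_x)·(P_x/Q) = -0.8978 × 192.3/454.706 ≈ -0.380.
|E| < 1, so demand is inelastic at this price.

-0.380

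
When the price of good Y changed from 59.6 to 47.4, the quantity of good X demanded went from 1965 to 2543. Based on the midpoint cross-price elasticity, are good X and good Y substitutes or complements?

complements

%ΔQ_x = (2543 − 1965)/[(1965+2543)/2] = 578/2254 ≈ 0.2564.
%ΔP_y = (47.4 − 59.6)/[(59.6+47.4)/2] ≈ -0.2280.
E_xy = 0.2564/-0.2280 ≈ -1.125.
E_xy < 0, so the goods are complements.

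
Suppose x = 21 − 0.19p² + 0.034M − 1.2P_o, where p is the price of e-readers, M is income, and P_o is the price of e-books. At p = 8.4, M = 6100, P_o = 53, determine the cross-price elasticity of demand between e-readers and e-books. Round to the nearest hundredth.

-0.42

Substituting, x = 21 − 0.19(8.4)² + 0.034(6100) − 1.2(53) = 21 − 13.4064 + 207.4 − 63.6 = 151.3936.
∂x/∂P_o = −1.2, so E_xy = -1.2·(53/151.3936) ≈ -0.42.
E_xy < 0: the goods are complements.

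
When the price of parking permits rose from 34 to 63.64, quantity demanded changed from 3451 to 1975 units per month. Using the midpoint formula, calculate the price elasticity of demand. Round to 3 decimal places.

%Δq = (1975 − 3451)/[(3451 + 1975)/2] = -1476/2713 ≈ -0.5440.
%ΔP = (63.64 − 34)/[(34 + 63.64)/2] = 29.64/48.82 ≈ 0.6071.
Arc elasticity E = %Δq/%ΔP ≈ -0.5440/0.6071 ≈ -0.896.
|E| < 1: demand is inelastic over this range.

-0.896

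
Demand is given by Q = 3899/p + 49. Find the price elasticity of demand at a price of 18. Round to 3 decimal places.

At p = 18, Q = 265.6111.
dQ/dp = −3899/p² = −12.034.
Point elasticity E = (dQ/dp)·(p/Q) = -12.034 × 18/265.6111 ≈ -0.816.
|E| < 1, so demand is inelastic at this price.

-0.816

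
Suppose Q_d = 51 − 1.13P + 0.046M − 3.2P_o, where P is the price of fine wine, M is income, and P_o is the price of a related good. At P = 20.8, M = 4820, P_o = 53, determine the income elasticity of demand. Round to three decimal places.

Evaluating quantity at (P, M, P_o) gives Q_d = 51 − 1.13(20.8) + 0.046(4820) − 3.2(53) = 51 − 23.504 + 221.72 − 169.6 = 79.616.
∂Q_d/∂M = +0.046, so E_I = 0.046·(4820/79.616) ≈ 2.785.
E_I > 1: normal good (luxury).

2.785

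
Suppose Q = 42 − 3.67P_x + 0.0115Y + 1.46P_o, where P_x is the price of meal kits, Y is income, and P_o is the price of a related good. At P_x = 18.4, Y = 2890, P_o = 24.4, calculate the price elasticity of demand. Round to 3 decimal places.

-1.558

At the given point, Q = 42 − 3.67(18.4) + 0.0115(2890) + 1.46(24.4) = 42 − 67.528 + 33.235 + 35.624 = 43.331.
∂Q/∂P_x = −3.67, so E_p = (−3.67)·(18.4/43.331) ≈ -1.558.
|E_p| > 1: demand is elastic.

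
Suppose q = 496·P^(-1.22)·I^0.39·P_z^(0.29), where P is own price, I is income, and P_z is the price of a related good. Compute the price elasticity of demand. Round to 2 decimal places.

For a Cobb–Douglas (constant-elasticity) form q = A·P^α·…, the elasticity with respect to P equals the exponent α at every point.
Here the exponent on P is -1.22, so the price elasticity of demand is -1.22.

-1.22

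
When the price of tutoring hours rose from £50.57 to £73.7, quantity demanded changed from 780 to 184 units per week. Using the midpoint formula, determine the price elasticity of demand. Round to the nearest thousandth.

-3.322

%ΔQ = (184 − 780)/[(780 + 184)/2] = -596/482 ≈ -1.2365.
%Δp = (73.7 − 50.57)/[(50.57 + 73.7)/2] = 23.13/62.135 ≈ 0.3723.
Arc elasticity E = %ΔQ/%Δp ≈ -1.2365/0.3723 ≈ -3.322.
|E| > 1: demand is elastic over this range.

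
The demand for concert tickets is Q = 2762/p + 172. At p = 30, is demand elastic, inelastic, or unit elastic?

inelastic

At p = 30, Q = 264.0667.
dQ/dp = −2762/p² = −3.0689.
Point elasticity E = (dQ/dp)·(p/Q) = -3.0689 × 30/264.0667 ≈ -0.349.
|E| ≈ 0.349 < 1, so demand is inelastic.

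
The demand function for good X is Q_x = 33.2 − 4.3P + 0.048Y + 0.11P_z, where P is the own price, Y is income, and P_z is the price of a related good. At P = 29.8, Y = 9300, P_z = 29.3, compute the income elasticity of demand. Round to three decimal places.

1.259

First evaluate Q_x: 33.2 − 4.3(29.8) + 0.048(9300) + 0.11(29.3) = 33.2 − 128.14 + 446.4 + 3.223 = 354.683.
∂Q_x/∂Y = +0.048, so E_I = 0.048·(9300/354.683) ≈ 1.259.
E_I > 1: normal good (luxury).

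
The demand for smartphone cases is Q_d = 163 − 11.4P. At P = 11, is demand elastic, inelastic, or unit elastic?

At P = 11, Q_d = 37.6.
dQ_d/dP = −11.4.
Point elasticity E = (dQ_d/dP)·(P/Q_d) = -11.4 × 11/37.6 ≈ -3.335.
|E| ≈ 3.335 > 1, so demand is elastic.

elastic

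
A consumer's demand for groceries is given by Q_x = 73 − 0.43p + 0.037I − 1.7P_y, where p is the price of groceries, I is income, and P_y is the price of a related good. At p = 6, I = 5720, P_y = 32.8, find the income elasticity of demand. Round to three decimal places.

Substituting, Q_x = 73 − 0.43(6) + 0.037(5720) − 1.7(32.8) = 73 − 2.58 + 211.64 − 55.76 = 226.3.
∂Q_x/∂I = +0.037, so E_I = 0.037·(5720/226.3) ≈ 0.935.
E_I ∈ (0,1): normal good (necessity).

0.935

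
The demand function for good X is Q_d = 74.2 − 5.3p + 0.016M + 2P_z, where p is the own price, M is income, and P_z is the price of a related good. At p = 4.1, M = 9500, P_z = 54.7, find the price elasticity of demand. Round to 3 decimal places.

Q_d = 74.2 − 5.3(4.1) + 0.016(9500) + 2(54.7) = 74.2 − 21.73 + 152 + 109.4 = 313.87.
∂Q_d/∂p = −5.3, so E_p = (−5.3)·(4.1/313.87) ≈ -0.069.
|E_p| < 1: demand is inelastic.

-0.069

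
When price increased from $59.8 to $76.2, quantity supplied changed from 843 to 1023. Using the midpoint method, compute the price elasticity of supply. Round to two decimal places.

0.80

%ΔQ = (1023 − 843)/[(843 + 1023)/2] = 180/933 ≈ 0.1929.
%Δp = (76.2 − 59.8)/[(59.8 + 76.2)/2] = 16.4/68 ≈ 0.2412.
Arc elasticity E = %ΔQ/%Δp ≈ 0.1929/0.2412 ≈ 0.80.
|E| < 1: supply is inelastic over this range.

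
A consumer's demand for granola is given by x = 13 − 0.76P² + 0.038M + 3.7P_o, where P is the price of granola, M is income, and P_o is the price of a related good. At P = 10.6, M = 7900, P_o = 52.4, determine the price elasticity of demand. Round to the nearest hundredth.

Substituting, x = 13 − 0.76(10.6)² + 0.038(7900) + 3.7(52.4) = 13 − 85.3936 + 300.2 + 193.88 = 421.6864.
∂x/∂P = −2·0.76·P = -16.112, so E_p = -16.112·(10.6/421.6864) ≈ -0.41.
|E_p| < 1: demand is inelastic.

-0.41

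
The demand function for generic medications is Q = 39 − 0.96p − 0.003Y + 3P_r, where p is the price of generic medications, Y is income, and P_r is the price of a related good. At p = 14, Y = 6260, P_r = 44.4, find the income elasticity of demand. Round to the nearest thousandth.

Q = 39 − 0.96(14) − 0.003(6260) + 3(44.4) = 39 − 13.44 − 18.78 + 133.2 = 139.98.
∂Q/∂Y = −0.003, so E_I = -0.003·(6260/139.98) ≈ -0.134.
E_I < 0: inferior good.

-0.134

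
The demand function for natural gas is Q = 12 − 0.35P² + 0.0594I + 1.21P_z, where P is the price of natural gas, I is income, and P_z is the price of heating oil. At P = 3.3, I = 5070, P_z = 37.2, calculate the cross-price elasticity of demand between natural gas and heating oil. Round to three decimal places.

0.127

First evaluate Q: 12 − 0.35(3.3)² + 0.0594(5070) + 1.21(37.2) = 12 − 3.8115 + 301.158 + 45.012 = 354.3585.
∂Q/∂P_z = +1.21, so E_xy = 1.21·(37.2/354.3585) ≈ 0.127.
E_xy > 0: the goods are substitutes.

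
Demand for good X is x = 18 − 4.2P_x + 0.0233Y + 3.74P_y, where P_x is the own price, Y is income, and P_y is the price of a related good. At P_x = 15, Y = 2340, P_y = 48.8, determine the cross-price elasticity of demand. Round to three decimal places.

Substituting, x = 18 − 4.2(15) + 0.0233(2340) + 3.74(48.8) = 18 − 63 + 54.522 + 182.512 = 192.034.
∂x/∂P_y = +3.74, so E_xy = 3.74·(48.8/192.034) ≈ 0.950.
E_xy > 0: the goods are substitutes.

0.950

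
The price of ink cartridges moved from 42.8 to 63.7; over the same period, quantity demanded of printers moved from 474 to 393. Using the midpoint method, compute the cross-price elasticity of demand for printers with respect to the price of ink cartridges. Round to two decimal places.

%ΔQ_x = (393 − 474)/[(474+393)/2] = -81/433.5 ≈ -0.1869.
%ΔP_y = (63.7 − 42.8)/[(42.8+63.7)/2] ≈ 0.3925.
E_xy = -0.1869/0.3925 ≈ -0.48.
E_xy < 0, so printers and ink cartridges are complements.

-0.48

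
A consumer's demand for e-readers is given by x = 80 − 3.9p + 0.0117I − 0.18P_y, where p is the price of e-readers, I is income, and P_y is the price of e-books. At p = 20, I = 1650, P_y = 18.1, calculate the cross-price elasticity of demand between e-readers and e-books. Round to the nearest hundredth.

Evaluating quantity at (p, I, P_y) gives x = 80 − 3.9(20) + 0.0117(1650) − 0.18(18.1) = 80 − 78 + 19.305 − 3.258 = 18.047.
∂x/∂P_y = −0.18, so E_xy = -0.18·(18.1/18.047) ≈ -0.18.
E_xy < 0: the goods are complements.

-0.18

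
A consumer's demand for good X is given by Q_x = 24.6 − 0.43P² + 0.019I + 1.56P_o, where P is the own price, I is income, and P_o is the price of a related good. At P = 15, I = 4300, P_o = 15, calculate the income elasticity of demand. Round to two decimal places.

At the given point, Q_x = 24.6 − 0.43(15)² + 0.019(4300) + 1.56(15) = 24.6 − 96.75 + 81.7 + 23.4 = 32.95.
∂Q_x/∂I = +0.019, so E_I = 0.019·(4300/32.95) ≈ 2.48.
E_I > 1: normal good (luxury).

2.48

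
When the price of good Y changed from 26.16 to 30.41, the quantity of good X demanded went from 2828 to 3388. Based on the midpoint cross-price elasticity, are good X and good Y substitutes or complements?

%ΔQ_x = (3388 − 2828)/[(2828+3388)/2] = 560/3108 ≈ 0.1802.
%ΔP_y = (30.41 − 26.16)/[(26.16+30.41)/2] ≈ 0.1503.
E_xy = 0.1802/0.1503 ≈ 1.199.
E_xy > 0, so the goods are substitutes.

substitutes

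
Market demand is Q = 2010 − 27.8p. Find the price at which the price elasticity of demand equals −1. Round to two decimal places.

For linear demand Q = a − bp, E = −bp/(a − bp). |E| = 1 ⇒ bp = a − bp ⇒ p = a/(2b).
p = 2010/(2·27.8) ≈ 36.15.

36.15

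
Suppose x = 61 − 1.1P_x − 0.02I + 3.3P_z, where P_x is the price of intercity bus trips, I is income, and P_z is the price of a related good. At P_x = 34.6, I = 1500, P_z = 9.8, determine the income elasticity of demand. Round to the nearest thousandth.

-1.187

x = 61 − 1.1(34.6) − 0.02(1500) + 3.3(9.8) = 61 − 38.06 − 30 + 32.34 = 25.28.
∂x/∂I = −0.02, so E_I = -0.02·(1500/25.28) ≈ -1.187.
E_I < 0: inferior good.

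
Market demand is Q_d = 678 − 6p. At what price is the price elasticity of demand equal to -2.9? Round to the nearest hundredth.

Set −bp/(a − bp) = −2.9 ⇒ bp = 2.9(a − bp) ⇒ bp(1+2.9) = 2.9·a.
p = 2.9·678/(6·3.9) ≈ 84.03.

84.03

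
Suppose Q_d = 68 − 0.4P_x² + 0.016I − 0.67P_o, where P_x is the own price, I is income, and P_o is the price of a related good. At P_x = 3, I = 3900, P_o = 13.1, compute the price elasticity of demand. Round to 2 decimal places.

At the given point, Q_d = 68 − 0.4(3)² + 0.016(3900) − 0.67(13.1) = 68 − 3.6 + 62.4 − 8.777 = 118.023.
∂Q_d/∂P_x = −2·0.4·P_x = -2.4, so E_p = -2.4·(3/118.023) ≈ -0.06.
|E_p| < 1: demand is inelastic.

-0.06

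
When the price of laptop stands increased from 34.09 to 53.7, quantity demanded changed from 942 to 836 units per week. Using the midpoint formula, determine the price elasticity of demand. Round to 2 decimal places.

-0.27

%ΔQ = (836 − 942)/[(942 + 836)/2] = -106/889 ≈ -0.1192.
%ΔP = (53.7 − 34.09)/[(34.09 + 53.7)/2] = 19.61/43.895 ≈ 0.4467.
Arc elasticity E = %ΔQ/%ΔP ≈ -0.1192/0.4467 ≈ -0.27.
|E| < 1: demand is inelastic over this range.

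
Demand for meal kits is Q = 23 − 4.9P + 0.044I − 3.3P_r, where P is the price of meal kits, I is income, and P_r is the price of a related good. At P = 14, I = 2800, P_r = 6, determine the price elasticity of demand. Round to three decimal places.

-1.187

First evaluate Q: 23 − 4.9(14) + 0.044(2800) − 3.3(6) = 23 − 68.6 + 123.2 − 19.8 = 57.8.
∂Q/∂P = −4.9, so E_p = (−4.9)·(14/57.8) ≈ -1.187.
|E_p| > 1: demand is elastic.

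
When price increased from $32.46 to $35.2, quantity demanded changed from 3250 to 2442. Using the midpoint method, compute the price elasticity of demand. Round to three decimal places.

%ΔQ = (2442 − 3250)/[(3250 + 2442)/2] = -808/2846 ≈ -0.2839.
%Δp = (35.2 − 32.46)/[(32.46 + 35.2)/2] = 2.74/33.83 ≈ 0.0810.
Arc elasticity E = %ΔQ/%Δp ≈ -0.2839/0.0810 ≈ -3.505.
|E| > 1: demand is elastic over this range.

-3.505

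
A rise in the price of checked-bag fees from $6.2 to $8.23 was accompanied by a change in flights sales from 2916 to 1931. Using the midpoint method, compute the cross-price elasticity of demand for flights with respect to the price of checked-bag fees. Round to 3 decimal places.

-1.445

%ΔQ_x = (1931 − 2916)/[(2916+1931)/2] = -985/2423.5 ≈ -0.4064.
%ΔP_y = (8.23 − 6.2)/[(6.2+8.23)/2] ≈ 0.2814.
E_xy = -0.4064/0.2814 ≈ -1.445.
E_xy < 0, so flights and checked-bag fees are complements.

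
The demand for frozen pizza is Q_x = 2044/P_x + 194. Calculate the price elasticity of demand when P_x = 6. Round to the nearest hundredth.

-0.64

At P_x = 6, Q_x = 534.6667.
dQ_x/dP_x = −2044/P_x² = −56.7778.
Point elasticity E = (dQ_x/dP_x)·(P_x/Q_x) = -56.7778 × 6/534.6667 ≈ -0.64.
|E| < 1, so demand is inelastic at this price.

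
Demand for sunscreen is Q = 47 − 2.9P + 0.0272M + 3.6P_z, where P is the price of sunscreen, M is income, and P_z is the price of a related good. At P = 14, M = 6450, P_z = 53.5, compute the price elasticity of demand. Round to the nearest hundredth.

-0.11

First evaluate Q: 47 − 2.9(14) + 0.0272(6450) + 3.6(53.5) = 47 − 40.6 + 175.44 + 192.6 = 374.44.
∂Q/∂P = −2.9, so E_p = (−2.9)·(14/374.44) ≈ -0.11.
|E_p| < 1: demand is inelastic.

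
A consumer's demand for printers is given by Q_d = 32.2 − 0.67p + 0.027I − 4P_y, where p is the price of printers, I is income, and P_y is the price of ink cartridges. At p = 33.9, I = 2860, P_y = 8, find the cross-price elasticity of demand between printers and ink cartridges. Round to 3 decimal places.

-0.585

Evaluating quantity at (p, I, P_y) gives Q_d = 32.2 − 0.67(33.9) + 0.027(2860) − 4(8) = 32.2 − 22.713 + 77.22 − 32 = 54.707.
∂Q_d/∂P_y = −4, so E_xy = -4·(8/54.707) ≈ -0.585.
E_xy < 0: the goods are complements.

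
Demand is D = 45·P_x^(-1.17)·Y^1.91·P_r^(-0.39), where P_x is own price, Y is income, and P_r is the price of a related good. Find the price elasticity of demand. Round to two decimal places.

-1.17

For a Cobb–Douglas (constant-elasticity) form D = A·P_x^α·…, the elasticity with respect to P_x equals the exponent α at every point.
Here the exponent on P_x is -1.17, so the price elasticity of demand is -1.17.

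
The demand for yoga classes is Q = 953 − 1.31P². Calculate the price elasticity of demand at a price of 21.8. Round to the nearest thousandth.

-3.768

At P = 21.8, Q = 330.4356.
dQ/dP = −2·1.31·P = −57.116.
Point elasticity E = (dQ/dP)·(P/Q) = -57.116 × 21.8/330.4356 ≈ -3.768.
|E| > 1, so demand is elastic at this price.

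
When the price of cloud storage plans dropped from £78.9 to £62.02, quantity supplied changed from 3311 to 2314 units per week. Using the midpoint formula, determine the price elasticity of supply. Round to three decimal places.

1.480

%ΔQ = (2314 − 3311)/[(3311 + 2314)/2] = -997/2812.5 ≈ -0.3545.
%ΔP = (62.02 − 78.9)/[(78.9 + 62.02)/2] = -16.88/70.46 ≈ -0.2396.
Arc elasticity E = %ΔQ/%ΔP ≈ -0.3545/-0.2396 ≈ 1.480.
|E| > 1: supply is elastic over this range.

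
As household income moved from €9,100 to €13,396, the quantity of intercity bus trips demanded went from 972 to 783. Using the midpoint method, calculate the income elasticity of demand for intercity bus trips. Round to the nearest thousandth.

-0.564

%ΔQ = (783 − 972)/[(972+783)/2] = -189/877.5 ≈ -0.2154.
%ΔI = (13,396 − 9,100)/[(9,100+13,396)/2] = 4296/11248 ≈ 0.3819.
E_I = %ΔQ/%ΔI ≈ -0.564.
E_I < 0: inferior good.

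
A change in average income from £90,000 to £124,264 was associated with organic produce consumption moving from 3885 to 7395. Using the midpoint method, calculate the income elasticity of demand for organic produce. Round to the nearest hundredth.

1.95

%ΔQ = (7395 − 3885)/[(3885+7395)/2] = 3510/5640 ≈ 0.6223.
%ΔI = (124,264 − 90,000)/[(90,000+124,264)/2] = 34264/107132 ≈ 0.3198.
E_I = %ΔQ/%ΔI ≈ 1.95.
E_I > 1: normal good (luxury).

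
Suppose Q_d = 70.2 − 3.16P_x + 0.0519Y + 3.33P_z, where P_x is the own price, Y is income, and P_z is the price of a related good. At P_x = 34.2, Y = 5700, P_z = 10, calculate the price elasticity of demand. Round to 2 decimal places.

-0.37

First evaluate Q_d: 70.2 − 3.16(34.2) + 0.0519(5700) + 3.33(10) = 70.2 − 108.072 + 295.83 + 33.3 = 291.258.
∂Q_d/∂P_x = −3.16, so E_p = (−3.16)·(34.2/291.258) ≈ -0.37.
|E_p| < 1: demand is inelastic.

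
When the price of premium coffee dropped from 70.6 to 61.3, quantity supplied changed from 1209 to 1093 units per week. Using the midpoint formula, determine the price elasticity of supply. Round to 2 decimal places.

%Δq = (1093 − 1209)/[(1209 + 1093)/2] = -116/1151 ≈ -0.1008.
%ΔP = (61.3 − 70.6)/[(70.6 + 61.3)/2] = -9.3/65.95 ≈ -0.1410.
Arc elasticity E = %Δq/%ΔP ≈ -0.1008/-0.1410 ≈ 0.71.
|E| < 1: supply is inelastic over this range.

0.71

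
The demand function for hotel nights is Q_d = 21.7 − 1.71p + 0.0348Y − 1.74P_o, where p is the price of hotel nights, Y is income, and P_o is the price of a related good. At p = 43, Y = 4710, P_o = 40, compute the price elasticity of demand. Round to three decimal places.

Evaluating quantity at (p, Y, P_o) gives Q_d = 21.7 − 1.71(43) + 0.0348(4710) − 1.74(40) = 21.7 − 73.53 + 163.908 − 69.6 = 42.478.
∂Q_d/∂p = −1.71, so E_p = (−1.71)·(43/42.478) ≈ -1.731.
|E_p| > 1: demand is elastic.

-1.731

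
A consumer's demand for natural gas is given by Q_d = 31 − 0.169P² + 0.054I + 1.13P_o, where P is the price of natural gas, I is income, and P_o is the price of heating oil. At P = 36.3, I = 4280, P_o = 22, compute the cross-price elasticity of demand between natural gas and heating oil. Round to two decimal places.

0.39

At the given point, Q_d = 31 − 0.169(36.3)² + 0.054(4280) + 1.13(22) = 31 − 222.6896 + 231.12 + 24.86 = 64.2904.
∂Q_d/∂P_o = +1.13, so E_xy = 1.13·(22/64.2904) ≈ 0.39.
E_xy > 0: the goods are substitutes.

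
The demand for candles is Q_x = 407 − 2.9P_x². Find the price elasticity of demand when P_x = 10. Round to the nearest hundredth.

At P_x = 10, Q_x = 117.
dQ_x/dP_x = −2·2.9·P_x = −58.
Point elasticity E = (dQ_x/dP_x)·(P_x/Q_x) = -58 × 10/117 ≈ -4.96.
|E| > 1, so demand is elastic at this price.

-4.96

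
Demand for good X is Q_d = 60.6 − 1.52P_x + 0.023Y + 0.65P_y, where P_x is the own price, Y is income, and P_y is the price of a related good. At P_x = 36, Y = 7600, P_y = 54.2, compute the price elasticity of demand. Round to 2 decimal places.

-0.25

First evaluate Q_d: 60.6 − 1.52(36) + 0.023(7600) + 0.65(54.2) = 60.6 − 54.72 + 174.8 + 35.23 = 215.91.
∂Q_d/∂P_x = −1.52, so E_p = (−1.52)·(36/215.91) ≈ -0.25.
|E_p| < 1: demand is inelastic.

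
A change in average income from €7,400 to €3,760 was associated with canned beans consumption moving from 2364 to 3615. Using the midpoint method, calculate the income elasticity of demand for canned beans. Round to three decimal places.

-0.641

%ΔQ = (3615 − 2364)/[(2364+3615)/2] = 1251/2989.5 ≈ 0.4185.
%ΔM = (3,760 − 7,400)/[(7,400+3,760)/2] = -3640/5580 ≈ -0.6523.
E_I = %ΔQ/%ΔM ≈ -0.641.
E_I < 0: inferior good.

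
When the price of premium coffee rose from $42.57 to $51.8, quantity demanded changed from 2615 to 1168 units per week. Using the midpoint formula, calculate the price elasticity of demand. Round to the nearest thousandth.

%Δq = (1168 − 2615)/[(2615 + 1168)/2] = -1447/1891.5 ≈ -0.7650.
%Δp = (51.8 − 42.57)/[(42.57 + 51.8)/2] = 9.23/47.185 ≈ 0.1956.
Arc elasticity E = %Δq/%Δp ≈ -0.7650/0.1956 ≈ -3.911.
|E| > 1: demand is elastic over this range.

-3.911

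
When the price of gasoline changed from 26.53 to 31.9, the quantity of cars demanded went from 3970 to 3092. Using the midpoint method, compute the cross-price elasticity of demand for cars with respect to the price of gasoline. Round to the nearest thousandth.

%ΔQ_x = (3092 − 3970)/[(3970+3092)/2] = -878/3531 ≈ -0.2487.
%ΔP_y = (31.9 − 26.53)/[(26.53+31.9)/2] ≈ 0.1838.
E_xy = -0.2487/0.1838 ≈ -1.353.
E_xy < 0, so cars and gasoline are complements.

-1.353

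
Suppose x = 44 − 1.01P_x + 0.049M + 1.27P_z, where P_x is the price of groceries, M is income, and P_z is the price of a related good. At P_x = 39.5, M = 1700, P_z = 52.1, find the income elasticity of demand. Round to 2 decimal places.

0.54

Substituting, x = 44 − 1.01(39.5) + 0.049(1700) + 1.27(52.1) = 44 − 39.895 + 83.3 + 66.167 = 153.572.
∂x/∂M = +0.049, so E_I = 0.049·(1700/153.572) ≈ 0.54.
E_I ∈ (0,1): normal good (necessity).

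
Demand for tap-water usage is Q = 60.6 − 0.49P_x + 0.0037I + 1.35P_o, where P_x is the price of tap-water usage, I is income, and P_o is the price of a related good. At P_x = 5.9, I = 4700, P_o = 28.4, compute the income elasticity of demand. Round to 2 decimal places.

0.15

Q = 60.6 − 0.49(5.9) + 0.0037(4700) + 1.35(28.4) = 60.6 − 2.891 + 17.39 + 38.34 = 113.439.
∂Q/∂I = +0.0037, so E_I = 0.0037·(4700/113.439) ≈ 0.15.
E_I ∈ (0,1): normal good (necessity).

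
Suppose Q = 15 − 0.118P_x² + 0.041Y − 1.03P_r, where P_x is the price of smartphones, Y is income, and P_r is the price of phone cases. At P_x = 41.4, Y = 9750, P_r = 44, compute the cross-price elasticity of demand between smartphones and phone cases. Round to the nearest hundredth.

First evaluate Q: 15 − 0.118(41.4)² + 0.041(9750) − 1.03(44) = 15 − 202.2473 + 399.75 − 45.32 = 167.1827.
∂Q/∂P_r = −1.03, so E_xy = -1.03·(44/167.1827) ≈ -0.27.
E_xy < 0: the goods are complements.

-0.27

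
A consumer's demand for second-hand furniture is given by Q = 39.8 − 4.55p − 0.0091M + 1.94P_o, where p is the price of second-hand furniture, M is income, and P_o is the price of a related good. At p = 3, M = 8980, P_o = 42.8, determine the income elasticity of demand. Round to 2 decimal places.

-2.98

First evaluate Q: 39.8 − 4.55(3) − 0.0091(8980) + 1.94(42.8) = 39.8 − 13.65 − 81.718 + 83.032 = 27.464.
∂Q/∂M = −0.0091, so E_I = -0.0091·(8980/27.464) ≈ -2.98.
E_I < 0: inferior good.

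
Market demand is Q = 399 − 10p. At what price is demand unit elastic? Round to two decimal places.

For linear demand Q = a − bp, E = −bp/(a − bp). |E| = 1 ⇒ bp = a − bp ⇒ p = a/(2b).
p = 399/(2·10) = 19.95.

19.95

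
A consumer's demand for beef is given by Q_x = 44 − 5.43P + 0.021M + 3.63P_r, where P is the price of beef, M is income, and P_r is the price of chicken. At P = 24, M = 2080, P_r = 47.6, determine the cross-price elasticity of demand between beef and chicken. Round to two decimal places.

1.33

At the given point, Q_x = 44 − 5.43(24) + 0.021(2080) + 3.63(47.6) = 44 − 130.32 + 43.68 + 172.788 = 130.148.
∂Q_x/∂P_r = +3.63, so E_xy = 3.63·(47.6/130.148) ≈ 1.33.
E_xy > 0: the goods are substitutes.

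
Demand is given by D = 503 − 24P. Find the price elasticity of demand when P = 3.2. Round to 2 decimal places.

-0.18

At P = 3.2, D = 426.2.
dD/dP = −24.
Point elasticity E = (dD/dP)·(P/D) = -24 × 3.2/426.2 ≈ -0.18.
|E| < 1, so demand is inelastic at this price.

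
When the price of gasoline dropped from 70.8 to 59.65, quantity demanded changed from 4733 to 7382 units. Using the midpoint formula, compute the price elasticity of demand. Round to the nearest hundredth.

-2.56

%ΔQ = (7382 − 4733)/[(4733 + 7382)/2] = 2649/6057.5 ≈ 0.4373.
%ΔP = (59.65 − 70.8)/[(70.8 + 59.65)/2] = -11.15/65.225 ≈ -0.1709.
Arc elasticity E = %ΔQ/%ΔP ≈ 0.4373/-0.1709 ≈ -2.56.
|E| > 1: demand is elastic over this range.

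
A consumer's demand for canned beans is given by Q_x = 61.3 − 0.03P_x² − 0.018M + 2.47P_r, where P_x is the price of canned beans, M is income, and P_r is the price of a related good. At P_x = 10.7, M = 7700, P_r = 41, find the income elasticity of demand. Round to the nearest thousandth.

-6.749

Substituting, Q_x = 61.3 − 0.03(10.7)² − 0.018(7700) + 2.47(41) = 61.3 − 3.4347 − 138.6 + 101.27 = 20.5353.
∂Q_x/∂M = −0.018, so E_I = -0.018·(7700/20.5353) ≈ -6.749.
E_I < 0: inferior good.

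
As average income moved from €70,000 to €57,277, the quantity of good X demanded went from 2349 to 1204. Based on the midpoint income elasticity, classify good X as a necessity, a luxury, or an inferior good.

luxury

%ΔQ = (1204 − 2349)/[(2349+1204)/2] = -1145/1776.5 ≈ -0.6445.
%ΔI = (57,277 − 70,000)/[(70,000+57,277)/2] = -12723/63638.5 ≈ -0.1999.
E_I = %ΔQ/%ΔI ≈ 3.224.
E_I > 1: normal good (luxury).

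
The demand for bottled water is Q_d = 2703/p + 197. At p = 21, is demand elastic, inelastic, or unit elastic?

inelastic

At p = 21, Q_d = 325.7143.
dQ_d/dp = −2703/p² = −6.1293.
Point elasticity E = (dQ_d/dp)·(p/Q_d) = -6.1293 × 21/325.7143 ≈ -0.395.
|E| ≈ 0.395 < 1, so demand is inelastic.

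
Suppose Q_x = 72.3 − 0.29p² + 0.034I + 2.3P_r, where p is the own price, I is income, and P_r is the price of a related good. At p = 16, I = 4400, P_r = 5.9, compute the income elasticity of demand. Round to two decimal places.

At the given point, Q_x = 72.3 − 0.29(16)² + 0.034(4400) + 2.3(5.9) = 72.3 − 74.24 + 149.6 + 13.57 = 161.23.
∂Q_x/∂I = +0.034, so E_I = 0.034·(4400/161.23) ≈ 0.93.
E_I ∈ (0,1): normal good (necessity).

0.93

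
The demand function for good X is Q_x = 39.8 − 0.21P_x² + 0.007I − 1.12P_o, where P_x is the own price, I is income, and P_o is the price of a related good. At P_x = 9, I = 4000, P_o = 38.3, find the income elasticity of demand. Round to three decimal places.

First evaluate Q_x: 39.8 − 0.21(9)² + 0.007(4000) − 1.12(38.3) = 39.8 − 17.01 + 28 − 42.896 = 7.894.
∂Q_x/∂I = +0.007, so E_I = 0.007·(4000/7.894) ≈ 3.547.
E_I > 1: normal good (luxury).

3.547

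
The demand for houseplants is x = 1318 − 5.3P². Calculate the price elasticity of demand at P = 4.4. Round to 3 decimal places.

At P = 4.4, x = 1215.392.
dx/dP = −2·5.3·P = −46.64.
Point elasticity E = (dx/dP)·(P/x) = -46.64 × 4.4/1215.392 ≈ -0.169.
|E| < 1, so demand is inelastic at this price.

-0.169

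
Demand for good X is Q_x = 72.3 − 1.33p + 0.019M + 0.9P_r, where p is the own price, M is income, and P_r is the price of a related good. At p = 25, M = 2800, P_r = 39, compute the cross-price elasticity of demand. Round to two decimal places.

0.28

Evaluating quantity at (p, M, P_r) gives Q_x = 72.3 − 1.33(25) + 0.019(2800) + 0.9(39) = 72.3 − 33.25 + 53.2 + 35.1 = 127.35.
∂Q_x/∂P_r = +0.9, so E_xy = 0.9·(39/127.35) ≈ 0.28.
E_xy > 0: the goods are substitutes.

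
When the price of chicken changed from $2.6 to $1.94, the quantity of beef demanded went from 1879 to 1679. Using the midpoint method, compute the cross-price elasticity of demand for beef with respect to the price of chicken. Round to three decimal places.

0.387

%ΔQ_x = (1679 − 1879)/[(1879+1679)/2] = -200/1779 ≈ -0.1124.
%ΔP_y = (1.94 − 2.6)/[(2.6+1.94)/2] ≈ -0.2907.
E_xy = -0.1124/-0.2907 ≈ 0.387.
E_xy > 0, so beef and chicken are substitutes.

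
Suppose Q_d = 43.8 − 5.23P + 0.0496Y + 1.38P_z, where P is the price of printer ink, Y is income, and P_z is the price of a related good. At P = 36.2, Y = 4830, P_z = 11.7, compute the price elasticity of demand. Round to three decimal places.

-1.718

Evaluating quantity at (P, Y, P_z) gives Q_d = 43.8 − 5.23(36.2) + 0.0496(4830) + 1.38(11.7) = 43.8 − 189.326 + 239.568 + 16.146 = 110.188.
∂Q_d/∂P = −5.23, so E_p = (−5.23)·(36.2/110.188) ≈ -1.718.
|E_p| > 1: demand is elastic.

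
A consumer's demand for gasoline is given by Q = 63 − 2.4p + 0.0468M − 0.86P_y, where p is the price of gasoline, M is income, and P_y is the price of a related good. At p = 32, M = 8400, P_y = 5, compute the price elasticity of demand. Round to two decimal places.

Q = 63 − 2.4(32) + 0.0468(8400) − 0.86(5) = 63 − 76.8 + 393.12 − 4.3 = 375.02.
∂Q/∂p = −2.4, so E_p = (−2.4)·(32/375.02) ≈ -0.20.
|E_p| < 1: demand is inelastic.

-0.20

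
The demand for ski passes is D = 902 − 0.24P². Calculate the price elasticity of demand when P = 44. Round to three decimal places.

At P = 44, D = 437.36.
dD/dP = −2·0.24·P = −21.12.
Point elasticity E = (dD/dP)·(P/D) = -21.12 × 44/437.36 ≈ -2.125.
|E| > 1, so demand is elastic at this price.

-2.125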